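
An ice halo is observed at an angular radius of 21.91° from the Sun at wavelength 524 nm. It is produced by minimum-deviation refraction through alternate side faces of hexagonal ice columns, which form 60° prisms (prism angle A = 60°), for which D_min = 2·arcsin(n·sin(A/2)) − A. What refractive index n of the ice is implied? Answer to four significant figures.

1.311

Rearranging: n = sin((D_min + A)/2) / sin(A/2).
(D_min + A)/2 = (21.91° + 60°)/2 = 40.955°.
n = sin 40.955° / sin 30° = 0.6555 / 0.5000 = 1.3109.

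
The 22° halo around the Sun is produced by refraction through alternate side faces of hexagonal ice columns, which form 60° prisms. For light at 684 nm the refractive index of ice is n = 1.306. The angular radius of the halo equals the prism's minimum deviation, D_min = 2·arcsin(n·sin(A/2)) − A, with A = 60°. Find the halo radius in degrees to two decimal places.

n·sin(A/2) = 1.306 × sin 30° = 1.306 × 0.5000 = 0.6530.
D_min = 2·arcsin(0.6530) − 60° = 2 × 40.768° − 60° = 21.536°.

21.54°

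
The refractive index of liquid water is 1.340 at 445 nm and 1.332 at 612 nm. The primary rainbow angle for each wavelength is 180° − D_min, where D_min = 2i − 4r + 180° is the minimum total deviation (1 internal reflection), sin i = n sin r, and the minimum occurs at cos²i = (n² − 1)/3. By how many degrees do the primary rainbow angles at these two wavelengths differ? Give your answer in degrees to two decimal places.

1.15°

At 445 nm (n = 1.340): cos²i = 0.26520 → i = 59.004°, r = 39.770°, D_min = 138.929°, rainbow angle = 41.071°.
At 612 nm (n = 1.332): cos²i = 0.25807 → i = 59.469°, r = 40.290°, D_min = 137.776°, rainbow angle = 42.224°.
Angular width = |41.071° − 42.224°| = 1.153°.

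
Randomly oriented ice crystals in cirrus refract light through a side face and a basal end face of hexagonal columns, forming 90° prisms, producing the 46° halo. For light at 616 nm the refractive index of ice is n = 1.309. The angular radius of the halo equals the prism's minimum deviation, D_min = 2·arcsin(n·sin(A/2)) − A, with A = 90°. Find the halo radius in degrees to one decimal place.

45.5°

n·sin(A/2) = 1.309 × sin 45° = 1.309 × 0.7071 = 0.9256.
D_min = 2·arcsin(0.9256) − 90° = 2 × 67.759° − 90° = 45.519°.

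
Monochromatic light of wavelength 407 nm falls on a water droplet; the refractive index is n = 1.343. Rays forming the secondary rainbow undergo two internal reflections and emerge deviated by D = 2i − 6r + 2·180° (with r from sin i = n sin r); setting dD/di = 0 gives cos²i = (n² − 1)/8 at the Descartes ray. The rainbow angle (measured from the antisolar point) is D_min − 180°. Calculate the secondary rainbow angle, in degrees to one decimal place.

53.5°

cos²i = (1.80365 − 1)/8 = 0.10046; i = arccos(0.31695) = 71.522°.
sin r = sin 71.522°/1.343 = 0.70621; r = 44.928°.
D_min = 2·71.522° − 6·44.928° + 360° = 233.478°.
Rainbow angle = D_min − 180° = 53.478°.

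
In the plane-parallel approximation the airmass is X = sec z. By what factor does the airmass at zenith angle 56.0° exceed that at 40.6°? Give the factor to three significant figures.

1.36

X(56.0°)/X(40.6°) = sec 56.0° / sec 40.6° = cos 40.6° / cos 56.0° = 0.7593/0.5592 = 1.3578.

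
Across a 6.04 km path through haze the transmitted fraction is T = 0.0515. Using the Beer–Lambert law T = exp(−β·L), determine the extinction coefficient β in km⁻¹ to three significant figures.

0.491 km⁻¹

Beer–Lambert: T = exp(−βL) ⇒ β = −ln(T)/L = −ln(0.0515)/6.04 = 2.9662/6.04 = 0.4911 km⁻¹.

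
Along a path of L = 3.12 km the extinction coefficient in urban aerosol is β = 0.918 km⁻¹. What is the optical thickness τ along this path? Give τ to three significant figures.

2.86

τ = β·L = 0.918 × 3.12 = 2.8642.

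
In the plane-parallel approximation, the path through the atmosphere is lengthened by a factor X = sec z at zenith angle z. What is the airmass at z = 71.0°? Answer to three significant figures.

3.07

X = sec z = 1/cos 71.0° = 1/0.3256 = 3.0716.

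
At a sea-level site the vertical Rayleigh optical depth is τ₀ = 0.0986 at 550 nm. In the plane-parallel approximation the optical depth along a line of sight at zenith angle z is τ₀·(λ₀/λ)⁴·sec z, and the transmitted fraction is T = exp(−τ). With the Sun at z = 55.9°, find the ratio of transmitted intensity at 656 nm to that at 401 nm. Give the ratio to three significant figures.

Airmass: sec 55.9° = 1.7837.
τ(656 nm) = 0.0986 × (550/656)⁴ × 1.7837 = 0.0986 × 0.4941 × 1.7837 = 0.0869.
τ(401 nm) = 0.0986 × (550/401)⁴ × 1.7837 = 0.0986 × 3.5389 × 1.7837 = 0.6224.
T(656)/T(401) = exp(τ_B − τ_A) = exp(0.5355) = 1.7083.

1.71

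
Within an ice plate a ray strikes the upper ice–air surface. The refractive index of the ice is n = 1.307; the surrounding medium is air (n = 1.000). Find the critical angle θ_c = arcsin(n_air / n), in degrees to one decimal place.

49.9°

sin θ_c = n_air / n = 1.000 / 1.307 = 0.7651.
θ_c = arcsin(0.7651) = 49.92°.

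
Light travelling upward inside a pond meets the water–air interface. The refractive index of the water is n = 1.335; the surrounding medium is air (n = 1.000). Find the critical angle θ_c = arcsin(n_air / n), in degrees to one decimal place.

sin θ_c = n_air / n = 1.000 / 1.335 = 0.7491.
θ_c = arcsin(0.7491) = 48.51°.

48.5°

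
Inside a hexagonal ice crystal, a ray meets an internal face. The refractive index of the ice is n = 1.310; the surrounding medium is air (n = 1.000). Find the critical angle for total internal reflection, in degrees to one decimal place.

49.8°

sin θ_c = n_air / n = 1.000 / 1.310 = 0.7634.
θ_c = arcsin(0.7634) = 49.76°.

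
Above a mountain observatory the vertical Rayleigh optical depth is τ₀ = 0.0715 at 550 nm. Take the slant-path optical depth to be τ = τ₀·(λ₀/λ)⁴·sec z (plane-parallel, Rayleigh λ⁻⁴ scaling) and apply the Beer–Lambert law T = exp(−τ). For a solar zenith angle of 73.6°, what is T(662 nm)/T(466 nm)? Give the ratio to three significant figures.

1.45

Airmass: sec 73.6° = 3.5418.
τ(662 nm) = 0.0715 × (550/662)⁴ × 3.5418 = 0.0715 × 0.4765 × 3.5418 = 0.1207.
τ(466 nm) = 0.0715 × (550/466)⁴ × 3.5418 = 0.0715 × 1.9405 × 3.5418 = 0.4914.
T(662)/T(466) = exp(τ_B − τ_A) = exp(0.3707) = 1.4488.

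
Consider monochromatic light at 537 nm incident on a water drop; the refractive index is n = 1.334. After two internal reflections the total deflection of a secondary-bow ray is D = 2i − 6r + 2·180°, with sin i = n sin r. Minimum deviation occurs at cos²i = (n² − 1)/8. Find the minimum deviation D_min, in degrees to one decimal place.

231.2°

cos²i = (1.77956 − 1)/8 = 0.09744; i = arccos(0.31216) = 71.810°.
sin r = sin 71.810°/1.334 = 0.71217; r = 45.411°.
D_min = 2·71.810° − 6·45.411° + 360° = 231.153°.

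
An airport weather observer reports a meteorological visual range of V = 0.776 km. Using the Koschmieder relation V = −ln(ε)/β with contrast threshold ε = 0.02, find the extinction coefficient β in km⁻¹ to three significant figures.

5.04 km⁻¹

β = −ln(0.02) / V = 3.912 / 0.776 = 5.0413 km⁻¹.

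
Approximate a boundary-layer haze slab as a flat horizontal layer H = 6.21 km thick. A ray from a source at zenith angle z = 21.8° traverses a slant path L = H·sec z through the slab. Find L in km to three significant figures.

sec z = 1/cos 21.8° = 1.0770.
L = 6.21 × 1.0770 = 6.688 km.

6.69 km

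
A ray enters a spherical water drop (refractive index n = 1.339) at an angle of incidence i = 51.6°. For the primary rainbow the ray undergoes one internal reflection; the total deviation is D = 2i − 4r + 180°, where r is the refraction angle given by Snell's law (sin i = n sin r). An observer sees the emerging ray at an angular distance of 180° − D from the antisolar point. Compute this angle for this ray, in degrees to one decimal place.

40.1°

sin r = sin 51.6° / 1.339 = 0.7837/1.339 = 0.5853; r = 35.82°.
D = 2·51.6° − 4·35.82° + 180° = 103.20° − 143.29° + 180° = 139.91°.
Angle from antisolar point = 180° − D = 40.09°.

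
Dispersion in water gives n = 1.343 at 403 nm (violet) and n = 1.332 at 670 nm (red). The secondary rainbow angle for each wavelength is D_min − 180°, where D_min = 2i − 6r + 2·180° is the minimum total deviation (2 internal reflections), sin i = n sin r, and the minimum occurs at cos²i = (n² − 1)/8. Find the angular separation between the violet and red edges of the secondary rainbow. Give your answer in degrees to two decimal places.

At 403 nm (n = 1.343): cos²i = 0.10046 → i = 71.522°, r = 44.928°, D_min = 233.478°, rainbow angle = 53.478°.
At 670 nm (n = 1.332): cos²i = 0.09678 → i = 71.875°, r = 45.520°, D_min = 230.628°, rainbow angle = 50.628°.
Angular width = |53.478° − 50.628°| = 2.849°.

2.85°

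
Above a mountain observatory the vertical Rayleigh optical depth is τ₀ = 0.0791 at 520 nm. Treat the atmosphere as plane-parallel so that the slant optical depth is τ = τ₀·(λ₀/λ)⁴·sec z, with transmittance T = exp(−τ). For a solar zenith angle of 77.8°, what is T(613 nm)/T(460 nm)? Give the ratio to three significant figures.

1.52

Airmass: sec 77.8° = 4.7321.
τ(613 nm) = 0.0791 × (520/613)⁴ × 4.7321 = 0.0791 × 0.5178 × 4.7321 = 0.1938.
τ(460 nm) = 0.0791 × (520/460)⁴ × 4.7321 = 0.0791 × 1.6330 × 4.7321 = 0.6112.
T(613)/T(460) = exp(τ_B − τ_A) = exp(0.4174) = 1.5180.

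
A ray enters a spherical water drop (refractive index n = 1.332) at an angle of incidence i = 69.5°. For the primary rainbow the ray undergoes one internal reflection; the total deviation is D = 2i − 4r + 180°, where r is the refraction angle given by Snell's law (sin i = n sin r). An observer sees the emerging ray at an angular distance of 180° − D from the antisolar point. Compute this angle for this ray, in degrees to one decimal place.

39.7°

sin r = sin 69.5° / 1.332 = 0.9367/1.332 = 0.7032; r = 44.68°.
D = 2·69.5° − 4·44.68° + 180° = 139.00° − 178.74° + 180° = 140.26°.
Angle from antisolar point = 180° − D = 39.74°.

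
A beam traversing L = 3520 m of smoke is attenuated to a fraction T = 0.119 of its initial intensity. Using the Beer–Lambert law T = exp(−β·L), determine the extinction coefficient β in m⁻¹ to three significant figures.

0.000605 m⁻¹

Beer–Lambert: T = exp(−βL) ⇒ β = −ln(T)/L = −ln(0.119)/3520 = 2.1286/3520 = 0.0006047 m⁻¹.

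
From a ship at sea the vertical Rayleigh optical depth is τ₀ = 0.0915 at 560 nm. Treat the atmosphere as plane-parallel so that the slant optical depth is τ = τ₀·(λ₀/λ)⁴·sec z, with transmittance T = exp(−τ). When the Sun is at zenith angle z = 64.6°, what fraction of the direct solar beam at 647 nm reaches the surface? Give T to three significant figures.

sec 64.6° = 2.3314.
τ = 0.0915 × (560/647)⁴ × 2.3314 = 0.0915 × 0.5612 × 2.3314 = 0.1197.
T = exp(−0.1197) = 0.8872.

0.887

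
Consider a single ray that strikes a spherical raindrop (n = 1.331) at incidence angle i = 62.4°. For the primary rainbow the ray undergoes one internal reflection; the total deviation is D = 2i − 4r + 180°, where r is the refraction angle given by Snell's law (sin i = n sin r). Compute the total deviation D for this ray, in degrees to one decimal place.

137.8°

sin r = sin 62.4° / 1.331 = 0.8862/1.331 = 0.6658; r = 41.75°.
D = 2·62.4° − 4·41.75° + 180° = 124.80° − 166.98° + 180° = 137.82°.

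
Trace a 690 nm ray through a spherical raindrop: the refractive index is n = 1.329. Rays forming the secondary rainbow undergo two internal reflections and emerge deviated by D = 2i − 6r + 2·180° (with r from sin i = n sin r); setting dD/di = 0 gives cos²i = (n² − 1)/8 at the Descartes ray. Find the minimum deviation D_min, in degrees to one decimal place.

229.8°

cos²i = (1.76624 − 1)/8 = 0.09578; i = arccos(0.30948) = 71.972°.
sin r = sin 71.972°/1.329 = 0.71550; r = 45.685°.
D_min = 2·71.972° − 6·45.685° + 360° = 229.837°.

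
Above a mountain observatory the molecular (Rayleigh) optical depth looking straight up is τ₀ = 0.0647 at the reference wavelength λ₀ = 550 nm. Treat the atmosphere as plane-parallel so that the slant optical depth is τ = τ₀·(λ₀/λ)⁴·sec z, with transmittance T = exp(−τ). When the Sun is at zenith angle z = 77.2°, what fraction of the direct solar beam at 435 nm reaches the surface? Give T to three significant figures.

sec 77.2° = 4.5137.
τ = 0.0647 × (550/435)⁴ × 4.5137 = 0.0647 × 2.5556 × 4.5137 = 0.7463.
T = exp(−0.7463) = 0.4741.

0.474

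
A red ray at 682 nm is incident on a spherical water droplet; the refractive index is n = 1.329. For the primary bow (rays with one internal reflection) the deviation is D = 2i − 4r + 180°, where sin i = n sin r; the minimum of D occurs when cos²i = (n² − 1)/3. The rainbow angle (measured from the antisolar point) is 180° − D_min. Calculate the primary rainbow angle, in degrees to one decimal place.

42.7°

cos²i = (1.76624 − 1)/3 = 0.25541; i = arccos(0.50538) = 59.643°.
sin r = sin 59.643°/1.329 = 0.64928; r = 40.487°.
D_min = 2·59.643° − 4·40.487° + 180° = 137.337°.
Rainbow angle = 180° − D_min = 42.663°.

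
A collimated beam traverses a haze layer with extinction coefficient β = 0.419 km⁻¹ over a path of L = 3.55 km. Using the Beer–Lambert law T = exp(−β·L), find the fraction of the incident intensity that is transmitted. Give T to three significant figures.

τ = β·L = 0.419 × 3.55 = 1.4874.
T = exp(−1.4874) = 0.2259.

0.226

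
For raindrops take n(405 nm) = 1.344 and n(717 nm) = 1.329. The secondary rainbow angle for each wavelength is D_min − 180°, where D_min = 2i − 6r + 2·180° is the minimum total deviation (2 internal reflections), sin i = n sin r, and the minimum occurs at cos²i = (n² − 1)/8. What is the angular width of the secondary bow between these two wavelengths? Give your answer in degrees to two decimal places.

At 405 nm (n = 1.344): cos²i = 0.10079 → i = 71.490°, r = 44.874°, D_min = 233.733°, rainbow angle = 53.733°.
At 717 nm (n = 1.329): cos²i = 0.09578 → i = 71.972°, r = 45.685°, D_min = 229.837°, rainbow angle = 49.837°.
Angular width = |53.733° − 49.837°| = 3.896°.

3.90°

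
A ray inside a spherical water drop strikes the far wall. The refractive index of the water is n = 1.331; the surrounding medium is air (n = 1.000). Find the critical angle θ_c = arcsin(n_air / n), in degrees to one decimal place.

sin θ_c = n_air / n = 1.000 / 1.331 = 0.7513.
θ_c = arcsin(0.7513) = 48.70°.

48.7°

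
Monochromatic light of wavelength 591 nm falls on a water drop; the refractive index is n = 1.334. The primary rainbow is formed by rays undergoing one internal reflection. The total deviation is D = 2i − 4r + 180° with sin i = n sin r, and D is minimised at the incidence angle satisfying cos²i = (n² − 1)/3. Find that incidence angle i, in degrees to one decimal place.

cos²i = (1.334² − 1)/3 = (1.77956 − 1)/3 = 0.25985.
cos i = 0.50976, so i = 59.352°.

59.4°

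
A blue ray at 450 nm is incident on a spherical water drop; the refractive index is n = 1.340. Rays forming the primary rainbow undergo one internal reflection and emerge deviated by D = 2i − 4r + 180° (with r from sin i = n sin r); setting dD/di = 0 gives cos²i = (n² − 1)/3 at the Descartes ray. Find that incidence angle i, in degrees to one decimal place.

59.0°

cos²i = (1.340² − 1)/3 = (1.79560 − 1)/3 = 0.26520.
cos i = 0.51498, so i = 59.004°.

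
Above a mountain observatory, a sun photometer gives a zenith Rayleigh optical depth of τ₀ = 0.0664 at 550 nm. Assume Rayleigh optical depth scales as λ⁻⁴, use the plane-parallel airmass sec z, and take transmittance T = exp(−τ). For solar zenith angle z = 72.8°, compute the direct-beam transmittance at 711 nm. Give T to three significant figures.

0.923

sec 72.8° = 3.3817.
τ = 0.0664 × (550/711)⁴ × 3.3817 = 0.0664 × 0.3581 × 3.3817 = 0.0804.
T = exp(−0.0804) = 0.9227.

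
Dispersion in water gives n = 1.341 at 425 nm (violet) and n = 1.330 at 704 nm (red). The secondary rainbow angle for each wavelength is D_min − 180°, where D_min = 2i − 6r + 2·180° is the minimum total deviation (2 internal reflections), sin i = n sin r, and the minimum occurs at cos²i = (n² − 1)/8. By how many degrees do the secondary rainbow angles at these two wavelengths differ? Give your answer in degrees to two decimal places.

2.86°

At 425 nm (n = 1.341): cos²i = 0.09979 → i = 71.586°, r = 45.034°, D_min = 232.966°, rainbow angle = 52.966°.
At 704 nm (n = 1.330): cos²i = 0.09611 → i = 71.940°, r = 45.630°, D_min = 230.101°, rainbow angle = 50.101°.
Angular width = |52.966° − 50.101°| = 2.865°.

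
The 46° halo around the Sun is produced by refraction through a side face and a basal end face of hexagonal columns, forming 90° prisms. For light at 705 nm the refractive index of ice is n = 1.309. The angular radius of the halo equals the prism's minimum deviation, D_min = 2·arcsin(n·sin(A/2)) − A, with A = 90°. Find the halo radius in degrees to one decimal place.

45.5°

n·sin(A/2) = 1.309 × sin 45° = 1.309 × 0.7071 = 0.9256.
D_min = 2·arcsin(0.9256) − 90° = 2 × 67.759° − 90° = 45.519°.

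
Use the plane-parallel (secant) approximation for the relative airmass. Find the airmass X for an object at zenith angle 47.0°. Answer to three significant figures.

X = sec z = 1/cos 47.0° = 1/0.6820 = 1.4663.

1.47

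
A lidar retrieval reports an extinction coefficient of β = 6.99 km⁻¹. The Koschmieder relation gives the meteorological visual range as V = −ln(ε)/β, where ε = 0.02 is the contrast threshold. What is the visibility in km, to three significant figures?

V = −ln(0.02) / 6.99 = 3.912 / 6.99 = 0.5597 km.

0.560 km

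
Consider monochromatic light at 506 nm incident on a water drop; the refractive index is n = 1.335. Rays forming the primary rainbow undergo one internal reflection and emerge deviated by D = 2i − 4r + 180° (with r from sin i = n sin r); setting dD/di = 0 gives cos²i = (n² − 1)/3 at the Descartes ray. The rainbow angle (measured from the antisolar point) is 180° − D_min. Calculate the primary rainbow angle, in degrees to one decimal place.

41.8°

cos²i = (1.78222 − 1)/3 = 0.26074; i = arccos(0.51063) = 59.294°.
sin r = sin 59.294°/1.335 = 0.64405; r = 40.094°.
D_min = 2·59.294° − 4·40.094° + 180° = 138.212°.
Rainbow angle = 180° − D_min = 41.788°.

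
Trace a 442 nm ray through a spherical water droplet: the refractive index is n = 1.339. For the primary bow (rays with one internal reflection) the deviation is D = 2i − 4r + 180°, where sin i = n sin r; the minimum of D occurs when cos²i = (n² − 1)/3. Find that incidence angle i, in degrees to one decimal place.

cos²i = (1.339² − 1)/3 = (1.79292 − 1)/3 = 0.26431.
cos i = 0.51411, so i = 59.062°.

59.1°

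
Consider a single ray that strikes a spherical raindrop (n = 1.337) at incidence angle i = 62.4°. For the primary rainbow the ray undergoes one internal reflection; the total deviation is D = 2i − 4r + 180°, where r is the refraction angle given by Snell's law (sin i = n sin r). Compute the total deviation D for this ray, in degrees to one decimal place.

sin r = sin 62.4° / 1.337 = 0.8862/1.337 = 0.6628; r = 41.52°.
D = 2·62.4° − 4·41.52° + 180° = 124.80° − 166.06° + 180° = 138.74°.

138.7°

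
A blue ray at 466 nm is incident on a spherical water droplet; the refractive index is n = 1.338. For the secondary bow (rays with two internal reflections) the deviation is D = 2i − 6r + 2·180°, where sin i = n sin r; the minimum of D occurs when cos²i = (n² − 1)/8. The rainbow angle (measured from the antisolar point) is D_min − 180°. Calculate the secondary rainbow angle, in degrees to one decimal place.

52.2°

cos²i = (1.79024 − 1)/8 = 0.09878; i = arccos(0.31429) = 71.682°.
sin r = sin 71.682°/1.338 = 0.70951; r = 45.195°.
D_min = 2·71.682° − 6·45.195° + 360° = 232.193°.
Rainbow angle = D_min − 180° = 52.193°.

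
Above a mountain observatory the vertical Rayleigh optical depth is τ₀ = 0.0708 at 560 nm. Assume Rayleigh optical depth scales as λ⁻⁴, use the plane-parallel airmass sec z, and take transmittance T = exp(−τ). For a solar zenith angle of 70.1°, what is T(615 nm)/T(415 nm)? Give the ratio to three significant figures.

1.73

Airmass: sec 70.1° = 2.9379.
τ(615 nm) = 0.0708 × (560/615)⁴ × 2.9379 = 0.0708 × 0.6875 × 2.9379 = 0.1430.
τ(415 nm) = 0.0708 × (560/415)⁴ × 2.9379 = 0.0708 × 3.3156 × 2.9379 = 0.6897.
T(615)/T(415) = exp(τ_B − τ_A) = exp(0.5467) = 1.7275.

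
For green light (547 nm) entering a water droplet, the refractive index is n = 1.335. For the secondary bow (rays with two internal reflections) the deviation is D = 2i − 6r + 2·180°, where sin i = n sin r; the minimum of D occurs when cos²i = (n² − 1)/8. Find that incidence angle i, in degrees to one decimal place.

71.8°

cos²i = (1.335² − 1)/8 = (1.78222 − 1)/8 = 0.09778.
cos i = 0.31269, so i = 71.778°.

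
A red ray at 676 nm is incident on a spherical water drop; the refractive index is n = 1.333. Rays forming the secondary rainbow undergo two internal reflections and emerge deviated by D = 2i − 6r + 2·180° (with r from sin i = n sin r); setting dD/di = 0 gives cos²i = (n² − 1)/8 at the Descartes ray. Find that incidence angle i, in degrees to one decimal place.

71.8°

cos²i = (1.333² − 1)/8 = (1.77689 − 1)/8 = 0.09711.
cos i = 0.31163, so i = 71.843°.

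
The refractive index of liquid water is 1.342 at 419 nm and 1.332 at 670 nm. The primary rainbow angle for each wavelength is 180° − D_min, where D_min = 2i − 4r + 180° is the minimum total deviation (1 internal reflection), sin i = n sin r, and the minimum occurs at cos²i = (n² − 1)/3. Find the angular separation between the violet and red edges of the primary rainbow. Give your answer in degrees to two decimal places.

At 419 nm (n = 1.342): cos²i = 0.26699 → i = 58.888°, r = 39.641°, D_min = 139.213°, rainbow angle = 40.787°.
At 670 nm (n = 1.332): cos²i = 0.25807 → i = 59.469°, r = 40.290°, D_min = 137.776°, rainbow angle = 42.224°.
Angular width = |40.787° − 42.224°| = 1.437°.

1.44°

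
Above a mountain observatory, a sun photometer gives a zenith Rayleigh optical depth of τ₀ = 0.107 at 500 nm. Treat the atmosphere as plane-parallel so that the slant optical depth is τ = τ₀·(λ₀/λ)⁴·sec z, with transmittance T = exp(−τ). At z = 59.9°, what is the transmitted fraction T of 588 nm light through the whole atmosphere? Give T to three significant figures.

0.894

sec 59.9° = 1.9940.
τ = 0.107 × (500/588)⁴ × 1.9940 = 0.107 × 0.5228 × 1.9940 = 0.1116.
T = exp(−0.1116) = 0.8944.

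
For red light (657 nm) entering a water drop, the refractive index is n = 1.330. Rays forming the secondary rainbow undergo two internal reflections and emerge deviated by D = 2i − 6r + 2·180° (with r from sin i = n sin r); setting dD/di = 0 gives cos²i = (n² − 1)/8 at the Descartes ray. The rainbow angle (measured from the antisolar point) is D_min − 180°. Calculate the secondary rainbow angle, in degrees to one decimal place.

50.1°

cos²i = (1.76890 − 1)/8 = 0.09611; i = arccos(0.31002) = 71.940°.
sin r = sin 71.940°/1.330 = 0.71483; r = 45.630°.
D_min = 2·71.940° − 6·45.630° + 360° = 230.101°.
Rainbow angle = D_min − 180° = 50.101°.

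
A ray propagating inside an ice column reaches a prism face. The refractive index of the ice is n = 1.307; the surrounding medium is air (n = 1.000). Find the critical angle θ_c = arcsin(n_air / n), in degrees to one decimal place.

sin θ_c = n_air / n = 1.000 / 1.307 = 0.7651.
θ_c = arcsin(0.7651) = 49.92°.

49.9°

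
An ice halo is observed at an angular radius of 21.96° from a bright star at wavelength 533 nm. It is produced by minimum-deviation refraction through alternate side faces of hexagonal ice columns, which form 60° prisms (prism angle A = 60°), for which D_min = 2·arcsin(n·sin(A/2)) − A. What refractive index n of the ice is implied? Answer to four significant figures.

1.312

Rearranging: n = sin((D_min + A)/2) / sin(A/2).
(D_min + A)/2 = (21.96° + 60°)/2 = 40.980°.
n = sin 40.980° / sin 30° = 0.6558 / 0.5000 = 1.3116.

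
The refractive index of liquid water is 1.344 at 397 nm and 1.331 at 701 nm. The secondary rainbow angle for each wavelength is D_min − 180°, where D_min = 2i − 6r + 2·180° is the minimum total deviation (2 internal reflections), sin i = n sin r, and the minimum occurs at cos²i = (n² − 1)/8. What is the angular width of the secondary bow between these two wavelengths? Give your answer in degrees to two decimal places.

At 397 nm (n = 1.344): cos²i = 0.10079 → i = 71.490°, r = 44.874°, D_min = 233.733°, rainbow angle = 53.733°.
At 701 nm (n = 1.331): cos²i = 0.09645 → i = 71.907°, r = 45.575°, D_min = 230.365°, rainbow angle = 50.365°.
Angular width = |53.733° − 50.365°| = 3.368°.

3.37°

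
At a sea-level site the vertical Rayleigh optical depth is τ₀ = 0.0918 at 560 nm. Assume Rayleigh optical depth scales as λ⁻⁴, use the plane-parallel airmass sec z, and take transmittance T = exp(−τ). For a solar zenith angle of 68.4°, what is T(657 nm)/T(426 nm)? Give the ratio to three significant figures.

Airmass: sec 68.4° = 2.7165.
τ(657 nm) = 0.0918 × (560/657)⁴ × 2.7165 = 0.0918 × 0.5278 × 2.7165 = 0.1316.
τ(426 nm) = 0.0918 × (560/426)⁴ × 2.7165 = 0.0918 × 2.9862 × 2.7165 = 0.7447.
T(657)/T(426) = exp(τ_B − τ_A) = exp(0.6130) = 1.8460.

1.85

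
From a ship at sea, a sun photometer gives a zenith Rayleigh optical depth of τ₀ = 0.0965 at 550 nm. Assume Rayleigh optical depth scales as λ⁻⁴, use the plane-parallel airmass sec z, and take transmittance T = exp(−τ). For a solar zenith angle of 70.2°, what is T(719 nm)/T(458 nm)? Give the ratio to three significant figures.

1.64

Airmass: sec 70.2° = 2.9521.
τ(719 nm) = 0.0965 × (550/719)⁴ × 2.9521 = 0.0965 × 0.3424 × 2.9521 = 0.0975.
τ(458 nm) = 0.0965 × (550/458)⁴ × 2.9521 = 0.0965 × 2.0796 × 2.9521 = 0.5925.
T(719)/T(458) = exp(τ_B − τ_A) = exp(0.4949) = 1.6403.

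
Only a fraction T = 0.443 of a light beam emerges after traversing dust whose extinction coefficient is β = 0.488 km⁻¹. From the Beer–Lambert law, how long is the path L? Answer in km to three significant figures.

Beer–Lambert: T = exp(−βL) ⇒ L = −ln(T)/β = −ln(0.443)/0.488 = 0.8142/0.488 = 1.668 km.

1.67 km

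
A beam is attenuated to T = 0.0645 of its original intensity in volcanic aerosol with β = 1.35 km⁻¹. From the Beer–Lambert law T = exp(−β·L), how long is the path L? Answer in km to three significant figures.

Beer–Lambert: T = exp(−βL) ⇒ L = −ln(T)/β = −ln(0.0645)/1.35 = 2.7411/1.35 = 2.03 km.

2.03 km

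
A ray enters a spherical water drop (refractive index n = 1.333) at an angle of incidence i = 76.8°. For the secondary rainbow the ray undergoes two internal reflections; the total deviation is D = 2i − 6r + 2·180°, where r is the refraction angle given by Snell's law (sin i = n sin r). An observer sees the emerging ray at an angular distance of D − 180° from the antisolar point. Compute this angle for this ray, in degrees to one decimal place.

52.1°

sin r = sin 76.8° / 1.333 = 0.9736/1.333 = 0.7304; r = 46.92°.
D = 2·76.8° − 6·46.92° + 2·180° = 153.60° − 281.50° + 360° = 232.10°.
Angle from antisolar point = D − 180° = 52.10°.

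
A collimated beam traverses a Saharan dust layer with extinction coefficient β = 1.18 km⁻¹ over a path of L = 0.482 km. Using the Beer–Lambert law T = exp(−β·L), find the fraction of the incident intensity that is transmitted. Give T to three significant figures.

τ = β·L = 1.18 × 0.482 = 0.5688.
T = exp(−0.5688) = 0.5662.

0.566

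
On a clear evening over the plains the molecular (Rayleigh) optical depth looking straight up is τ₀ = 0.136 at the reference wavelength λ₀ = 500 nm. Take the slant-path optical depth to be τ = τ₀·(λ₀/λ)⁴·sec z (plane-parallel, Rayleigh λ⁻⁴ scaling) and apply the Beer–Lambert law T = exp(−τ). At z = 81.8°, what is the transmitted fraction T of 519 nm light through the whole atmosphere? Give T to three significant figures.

sec 81.8° = 7.0112.
τ = 0.136 × (500/519)⁴ × 7.0112 = 0.136 × 0.8614 × 7.0112 = 0.8214.
T = exp(−0.8214) = 0.4398.

0.440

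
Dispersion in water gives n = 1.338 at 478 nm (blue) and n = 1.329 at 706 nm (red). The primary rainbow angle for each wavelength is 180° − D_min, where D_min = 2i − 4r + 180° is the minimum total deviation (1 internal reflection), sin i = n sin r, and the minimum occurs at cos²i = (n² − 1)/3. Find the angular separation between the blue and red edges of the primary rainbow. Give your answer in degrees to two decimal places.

At 478 nm (n = 1.338): cos²i = 0.26341 → i = 59.120°, r = 39.899°, D_min = 138.643°, rainbow angle = 41.357°.
At 706 nm (n = 1.329): cos²i = 0.25541 → i = 59.643°, r = 40.487°, D_min = 137.337°, rainbow angle = 42.663°.
Angular width = |41.357° − 42.663°| = 1.307°.

1.31°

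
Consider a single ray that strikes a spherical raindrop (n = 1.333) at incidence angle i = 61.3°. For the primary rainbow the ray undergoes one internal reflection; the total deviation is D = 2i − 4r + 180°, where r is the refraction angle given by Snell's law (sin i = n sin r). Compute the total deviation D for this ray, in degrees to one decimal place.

sin r = sin 61.3° / 1.333 = 0.8771/1.333 = 0.6580; r = 41.15°.
D = 2·61.3° − 4·41.15° + 180° = 122.60° − 164.60° + 180° = 138.00°.

138.0°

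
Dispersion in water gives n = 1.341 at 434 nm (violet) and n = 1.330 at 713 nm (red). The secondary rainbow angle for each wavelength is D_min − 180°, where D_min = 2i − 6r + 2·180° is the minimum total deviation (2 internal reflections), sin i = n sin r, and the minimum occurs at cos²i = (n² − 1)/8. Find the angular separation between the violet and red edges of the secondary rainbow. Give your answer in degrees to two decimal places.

2.86°

At 434 nm (n = 1.341): cos²i = 0.09979 → i = 71.586°, r = 45.034°, D_min = 232.966°, rainbow angle = 52.966°.
At 713 nm (n = 1.330): cos²i = 0.09611 → i = 71.940°, r = 45.630°, D_min = 230.101°, rainbow angle = 50.101°.
Angular width = |52.966° − 50.101°| = 2.865°.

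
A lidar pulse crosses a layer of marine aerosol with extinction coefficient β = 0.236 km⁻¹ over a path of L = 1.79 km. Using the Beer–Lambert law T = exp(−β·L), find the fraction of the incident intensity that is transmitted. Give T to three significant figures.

0.655

τ = β·L = 0.236 × 1.79 = 0.4224.
T = exp(−0.4224) = 0.6554.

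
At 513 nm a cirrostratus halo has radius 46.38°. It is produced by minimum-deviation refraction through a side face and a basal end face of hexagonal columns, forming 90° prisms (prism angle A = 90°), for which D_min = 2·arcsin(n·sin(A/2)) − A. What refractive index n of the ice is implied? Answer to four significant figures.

Rearranging: n = sin((D_min + A)/2) / sin(A/2).
(D_min + A)/2 = (46.38° + 90°)/2 = 68.190°.
n = sin 68.190° / sin 45° = 0.9284 / 0.7071 = 1.3130.

1.313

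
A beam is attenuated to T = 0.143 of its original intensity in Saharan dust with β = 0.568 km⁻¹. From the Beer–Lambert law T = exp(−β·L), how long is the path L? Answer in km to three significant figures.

3.42 km

Beer–Lambert: T = exp(−βL) ⇒ L = −ln(T)/β = −ln(0.143)/0.568 = 1.9449/0.568 = 3.424 km.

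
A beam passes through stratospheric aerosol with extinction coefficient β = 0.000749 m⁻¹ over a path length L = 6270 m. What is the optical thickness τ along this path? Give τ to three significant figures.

τ = β·L = 0.000749 × 6270 = 4.6962.

4.70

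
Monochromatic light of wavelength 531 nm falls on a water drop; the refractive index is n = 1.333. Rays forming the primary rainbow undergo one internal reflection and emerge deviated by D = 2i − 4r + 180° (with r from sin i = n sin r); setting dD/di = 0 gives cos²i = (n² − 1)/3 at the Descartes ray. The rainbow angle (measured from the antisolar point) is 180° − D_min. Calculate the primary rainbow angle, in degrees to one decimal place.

42.1°

cos²i = (1.77689 − 1)/3 = 0.25896; i = arccos(0.50888) = 59.410°.
sin r = sin 59.410°/1.333 = 0.64579; r = 40.225°.
D_min = 2·59.410° − 4·40.225° + 180° = 137.922°.
Rainbow angle = 180° − D_min = 42.078°.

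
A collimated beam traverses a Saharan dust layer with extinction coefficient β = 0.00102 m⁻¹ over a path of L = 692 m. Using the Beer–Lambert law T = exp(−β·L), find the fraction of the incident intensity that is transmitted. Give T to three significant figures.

τ = β·L = 0.00102 × 692 = 0.7058.
T = exp(−0.7058) = 0.4937.

0.494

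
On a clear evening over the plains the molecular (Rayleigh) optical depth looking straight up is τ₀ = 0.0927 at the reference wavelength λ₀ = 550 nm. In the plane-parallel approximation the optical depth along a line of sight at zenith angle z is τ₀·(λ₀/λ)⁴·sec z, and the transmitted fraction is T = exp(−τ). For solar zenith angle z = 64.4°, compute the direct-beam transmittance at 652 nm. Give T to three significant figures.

sec 64.4° = 2.3144.
τ = 0.0927 × (550/652)⁴ × 2.3144 = 0.0927 × 0.5064 × 2.3144 = 0.1086.
T = exp(−0.1086) = 0.8971.

0.897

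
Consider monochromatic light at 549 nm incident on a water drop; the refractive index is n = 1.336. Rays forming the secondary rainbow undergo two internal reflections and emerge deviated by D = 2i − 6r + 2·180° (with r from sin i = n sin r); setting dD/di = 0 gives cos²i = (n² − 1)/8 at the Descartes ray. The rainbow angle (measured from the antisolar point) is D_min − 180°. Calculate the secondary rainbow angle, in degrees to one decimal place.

cos²i = (1.78490 − 1)/8 = 0.09811; i = arccos(0.31323) = 71.746°.
sin r = sin 71.746°/1.336 = 0.71084; r = 45.303°.
D_min = 2·71.746° − 6·45.303° + 360° = 231.674°.
Rainbow angle = D_min − 180° = 51.674°.

51.7°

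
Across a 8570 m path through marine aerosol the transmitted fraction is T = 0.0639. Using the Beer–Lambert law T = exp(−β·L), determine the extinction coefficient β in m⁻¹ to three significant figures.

0.000321 m⁻¹

Beer–Lambert: T = exp(−βL) ⇒ β = −ln(T)/L = −ln(0.0639)/8570 = 2.7504/8570 = 0.0003209 m⁻¹.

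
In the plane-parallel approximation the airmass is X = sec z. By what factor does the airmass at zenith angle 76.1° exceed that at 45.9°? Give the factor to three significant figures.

X(76.1°)/X(45.9°) = sec 76.1° / sec 45.9° = cos 45.9° / cos 76.1° = 0.6959/0.2402 = 2.8969.

2.90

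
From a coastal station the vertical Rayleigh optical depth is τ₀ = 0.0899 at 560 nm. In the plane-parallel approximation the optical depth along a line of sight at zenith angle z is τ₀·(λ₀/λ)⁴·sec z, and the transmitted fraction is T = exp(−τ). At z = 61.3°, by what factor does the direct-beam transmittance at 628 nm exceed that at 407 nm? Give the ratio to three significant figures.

1.74

Airmass: sec 61.3° = 2.0824.
τ(628 nm) = 0.0899 × (560/628)⁴ × 2.0824 = 0.0899 × 0.6323 × 2.0824 = 0.1184.
τ(407 nm) = 0.0899 × (560/407)⁴ × 2.0824 = 0.0899 × 3.5841 × 2.0824 = 0.6710.
T(628)/T(407) = exp(τ_B − τ_A) = exp(0.5526) = 1.7377.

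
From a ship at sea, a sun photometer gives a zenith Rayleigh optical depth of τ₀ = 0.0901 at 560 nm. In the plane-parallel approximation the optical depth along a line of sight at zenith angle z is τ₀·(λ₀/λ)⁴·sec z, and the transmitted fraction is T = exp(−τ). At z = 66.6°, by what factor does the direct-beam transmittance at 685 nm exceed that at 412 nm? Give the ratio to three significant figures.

Airmass: sec 66.6° = 2.5180.
τ(685 nm) = 0.0901 × (560/685)⁴ × 2.5180 = 0.0901 × 0.4467 × 2.5180 = 0.1013.
τ(412 nm) = 0.0901 × (560/412)⁴ × 2.5180 = 0.0901 × 3.4132 × 2.5180 = 0.7743.
T(685)/T(412) = exp(τ_B − τ_A) = exp(0.6730) = 1.9601.

1.96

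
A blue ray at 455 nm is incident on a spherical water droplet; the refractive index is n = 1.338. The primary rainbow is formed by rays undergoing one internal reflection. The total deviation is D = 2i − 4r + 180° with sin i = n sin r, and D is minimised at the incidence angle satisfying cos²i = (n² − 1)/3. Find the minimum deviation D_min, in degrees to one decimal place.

138.6°

cos²i = (1.79024 − 1)/3 = 0.26341; i = arccos(0.51324) = 59.120°.
sin r = sin 59.120°/1.338 = 0.64144; r = 39.899°.
D_min = 2·59.120° − 4·39.899° + 180° = 138.643°.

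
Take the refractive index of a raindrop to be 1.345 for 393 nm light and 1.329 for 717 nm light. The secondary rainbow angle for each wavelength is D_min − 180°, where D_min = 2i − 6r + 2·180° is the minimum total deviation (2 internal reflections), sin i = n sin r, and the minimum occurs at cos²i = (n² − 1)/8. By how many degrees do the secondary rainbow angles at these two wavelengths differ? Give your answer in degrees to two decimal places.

At 393 nm (n = 1.345): cos²i = 0.10113 → i = 71.458°, r = 44.821°, D_min = 233.987°, rainbow angle = 53.987°.
At 717 nm (n = 1.329): cos²i = 0.09578 → i = 71.972°, r = 45.685°, D_min = 229.837°, rainbow angle = 49.837°.
Angular width = |53.987° − 49.837°| = 4.150°.

4.15°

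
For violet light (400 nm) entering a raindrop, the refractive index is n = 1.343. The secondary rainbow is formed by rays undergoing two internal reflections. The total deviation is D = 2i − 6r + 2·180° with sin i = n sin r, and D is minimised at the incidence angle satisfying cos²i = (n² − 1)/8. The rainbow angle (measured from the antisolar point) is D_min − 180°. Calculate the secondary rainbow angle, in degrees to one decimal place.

cos²i = (1.80365 − 1)/8 = 0.10046; i = arccos(0.31695) = 71.522°.
sin r = sin 71.522°/1.343 = 0.70621; r = 44.928°.
D_min = 2·71.522° − 6·44.928° + 360° = 233.478°.
Rainbow angle = D_min − 180° = 53.478°.

53.5°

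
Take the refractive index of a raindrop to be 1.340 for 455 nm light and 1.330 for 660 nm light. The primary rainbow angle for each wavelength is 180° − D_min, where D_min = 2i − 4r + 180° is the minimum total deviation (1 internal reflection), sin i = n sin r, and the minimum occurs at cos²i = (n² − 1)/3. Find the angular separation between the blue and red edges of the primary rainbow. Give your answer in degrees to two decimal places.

1.45°

At 455 nm (n = 1.340): cos²i = 0.26520 → i = 59.004°, r = 39.770°, D_min = 138.929°, rainbow angle = 41.071°.
At 660 nm (n = 1.330): cos²i = 0.25630 → i = 59.585°, r = 40.422°, D_min = 137.484°, rainbow angle = 42.516°.
Angular width = |41.071° − 42.516°| = 1.445°.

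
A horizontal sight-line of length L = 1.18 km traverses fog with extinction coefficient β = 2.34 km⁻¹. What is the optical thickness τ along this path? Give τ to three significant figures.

τ = β·L = 2.34 × 1.18 = 2.7612.

2.76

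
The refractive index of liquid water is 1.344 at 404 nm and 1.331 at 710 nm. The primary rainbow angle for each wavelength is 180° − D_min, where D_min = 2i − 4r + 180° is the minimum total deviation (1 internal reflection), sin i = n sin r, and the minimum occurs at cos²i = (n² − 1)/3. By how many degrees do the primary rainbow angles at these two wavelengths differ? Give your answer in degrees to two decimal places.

At 404 nm (n = 1.344): cos²i = 0.26878 → i = 58.772°, r = 39.512°, D_min = 139.495°, rainbow angle = 40.505°.
At 710 nm (n = 1.331): cos²i = 0.25719 → i = 59.527°, r = 40.356°, D_min = 137.630°, rainbow angle = 42.370°.
Angular width = |40.505° − 42.370°| = 1.865°.

1.86°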